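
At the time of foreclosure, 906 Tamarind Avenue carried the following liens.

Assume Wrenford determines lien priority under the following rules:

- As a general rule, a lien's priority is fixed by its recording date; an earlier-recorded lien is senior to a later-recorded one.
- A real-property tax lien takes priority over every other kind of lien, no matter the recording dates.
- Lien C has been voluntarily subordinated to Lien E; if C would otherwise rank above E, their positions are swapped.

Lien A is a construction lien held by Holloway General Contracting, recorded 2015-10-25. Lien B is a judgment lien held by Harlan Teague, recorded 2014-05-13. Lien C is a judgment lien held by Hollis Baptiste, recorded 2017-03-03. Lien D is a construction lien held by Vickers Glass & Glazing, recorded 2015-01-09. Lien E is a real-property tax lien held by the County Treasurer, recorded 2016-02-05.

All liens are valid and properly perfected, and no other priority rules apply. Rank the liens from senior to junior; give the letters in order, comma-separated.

E, B, D, A, C

E, as a real-property tax lien, has superpriority and ranks first.
Among the remaining liens, by effective date: B (2014-05-13), D (2015-01-09), A (2015-10-25), C (2017-03-03).
Since C is not senior to E, the subordination leaves the order unchanged.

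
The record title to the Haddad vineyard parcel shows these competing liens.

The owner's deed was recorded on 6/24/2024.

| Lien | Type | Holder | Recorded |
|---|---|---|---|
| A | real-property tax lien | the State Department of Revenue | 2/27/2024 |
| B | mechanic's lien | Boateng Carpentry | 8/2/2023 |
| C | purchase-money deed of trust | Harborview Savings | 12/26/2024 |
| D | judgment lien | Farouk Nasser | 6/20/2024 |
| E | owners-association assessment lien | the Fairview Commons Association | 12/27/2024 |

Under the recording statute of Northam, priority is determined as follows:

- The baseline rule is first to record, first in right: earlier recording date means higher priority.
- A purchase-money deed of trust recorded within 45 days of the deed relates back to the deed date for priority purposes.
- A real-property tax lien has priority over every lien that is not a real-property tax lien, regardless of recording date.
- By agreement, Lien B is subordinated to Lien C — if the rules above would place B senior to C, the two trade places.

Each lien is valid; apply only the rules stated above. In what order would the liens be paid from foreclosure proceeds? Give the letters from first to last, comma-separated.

Effective dates: C was recorded 185 days after the deed, outside the 45-day window, so it keeps its recording date.
As a real-property tax lien, A is senior to every other lien.
Ordering the rest by effective date: B (8/2/2023), D (6/20/2024), C (12/26/2024), E (12/27/2024).
B would otherwise be senior to C, so under the subordination agreement B and C exchange positions.

A, C, D, B, E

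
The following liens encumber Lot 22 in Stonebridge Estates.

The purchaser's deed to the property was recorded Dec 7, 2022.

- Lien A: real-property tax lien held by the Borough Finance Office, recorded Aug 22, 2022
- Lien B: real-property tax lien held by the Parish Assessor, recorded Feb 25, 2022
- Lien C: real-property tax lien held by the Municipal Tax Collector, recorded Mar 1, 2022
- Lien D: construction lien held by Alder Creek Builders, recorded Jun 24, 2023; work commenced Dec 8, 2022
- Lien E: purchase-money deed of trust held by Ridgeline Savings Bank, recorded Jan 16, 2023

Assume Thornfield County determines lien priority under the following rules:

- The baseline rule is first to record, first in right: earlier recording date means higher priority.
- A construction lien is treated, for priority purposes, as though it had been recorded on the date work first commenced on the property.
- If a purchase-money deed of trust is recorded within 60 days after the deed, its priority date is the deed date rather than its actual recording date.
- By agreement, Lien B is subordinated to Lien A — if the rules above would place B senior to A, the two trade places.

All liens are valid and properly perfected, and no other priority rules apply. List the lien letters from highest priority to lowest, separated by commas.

Effective dates: D is treated as recorded Dec 8, 2022, the work-commencement date; E relates back to the deed date Dec 7, 2022.
Sorted by effective date: B (Feb 25, 2022), C (Mar 1, 2022), A (Aug 22, 2022), E (Dec 7, 2022), D (Dec 8, 2022).
B is senior to A before the subordination, so the two trade places.

A, C, B, E, D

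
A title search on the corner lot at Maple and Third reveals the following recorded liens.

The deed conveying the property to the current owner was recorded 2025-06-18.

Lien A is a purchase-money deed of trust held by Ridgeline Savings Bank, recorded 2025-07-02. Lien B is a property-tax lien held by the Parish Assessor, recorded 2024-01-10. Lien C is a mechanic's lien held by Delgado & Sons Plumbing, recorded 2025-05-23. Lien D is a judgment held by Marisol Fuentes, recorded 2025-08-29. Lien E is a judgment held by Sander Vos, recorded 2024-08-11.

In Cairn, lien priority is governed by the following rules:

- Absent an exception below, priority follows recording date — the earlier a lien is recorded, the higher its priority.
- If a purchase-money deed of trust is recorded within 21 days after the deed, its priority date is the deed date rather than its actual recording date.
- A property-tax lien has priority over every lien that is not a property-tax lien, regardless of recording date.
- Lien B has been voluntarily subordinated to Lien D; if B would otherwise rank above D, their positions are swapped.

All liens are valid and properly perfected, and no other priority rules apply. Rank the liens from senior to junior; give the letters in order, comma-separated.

Effective dates after the stated exceptions: A's effective date is the deed date, 2025-06-18.
B, as a property-tax lien, has superpriority and ranks first.
Ordering the rest by effective date: E (2024-08-11), C (2025-05-23), A (2025-06-18), D (2025-08-29).
Because B would otherwise rank above D, the subordination swaps them.

D, E, C, A, B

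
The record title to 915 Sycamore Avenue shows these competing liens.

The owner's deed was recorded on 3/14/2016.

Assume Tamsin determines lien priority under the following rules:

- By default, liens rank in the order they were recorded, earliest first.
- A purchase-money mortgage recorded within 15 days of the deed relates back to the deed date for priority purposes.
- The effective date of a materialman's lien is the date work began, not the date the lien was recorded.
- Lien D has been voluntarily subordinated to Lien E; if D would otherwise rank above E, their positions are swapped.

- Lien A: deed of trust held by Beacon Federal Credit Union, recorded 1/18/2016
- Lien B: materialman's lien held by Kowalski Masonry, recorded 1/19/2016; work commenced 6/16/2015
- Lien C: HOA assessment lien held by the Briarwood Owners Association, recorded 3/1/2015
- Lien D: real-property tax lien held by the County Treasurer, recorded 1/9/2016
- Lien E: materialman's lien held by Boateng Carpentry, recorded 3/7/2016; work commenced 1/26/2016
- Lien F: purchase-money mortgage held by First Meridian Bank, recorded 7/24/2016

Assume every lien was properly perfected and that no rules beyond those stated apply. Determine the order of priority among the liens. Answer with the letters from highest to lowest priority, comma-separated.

C, B, E, A, D, F

First, effective dates: B relates back to 6/16/2015 (work commenced); E relates back to 1/26/2016 (work commenced); F was recorded 132 days after the deed, outside the 15-day window, so it keeps its recording date.
By effective date: C (3/1/2015), B (6/16/2015), D (1/9/2016), A (1/18/2016), E (1/26/2016), F (7/24/2016).
The subordination applies — D was senior to E — so D and E swap.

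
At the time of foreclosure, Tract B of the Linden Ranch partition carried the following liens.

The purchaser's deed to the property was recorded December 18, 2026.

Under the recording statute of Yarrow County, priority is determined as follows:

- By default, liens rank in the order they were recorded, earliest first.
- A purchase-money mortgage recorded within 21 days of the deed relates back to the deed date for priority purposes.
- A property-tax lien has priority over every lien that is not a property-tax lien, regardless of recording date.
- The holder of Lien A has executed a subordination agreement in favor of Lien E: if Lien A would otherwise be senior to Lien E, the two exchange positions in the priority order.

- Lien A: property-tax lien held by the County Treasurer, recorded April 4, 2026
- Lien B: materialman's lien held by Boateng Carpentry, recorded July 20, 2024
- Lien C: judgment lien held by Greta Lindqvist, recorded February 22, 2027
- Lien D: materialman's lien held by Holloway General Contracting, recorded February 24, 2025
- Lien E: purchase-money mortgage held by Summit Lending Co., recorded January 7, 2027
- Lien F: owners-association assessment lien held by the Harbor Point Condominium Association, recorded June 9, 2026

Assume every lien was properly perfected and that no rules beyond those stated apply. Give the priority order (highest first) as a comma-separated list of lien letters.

Adjusting effective dates: E was recorded within the 21-day window, so its effective date is the deed date December 18, 2026.
A, as a property-tax lien, has superpriority and ranks first.
Remaining liens by effective date: B (July 20, 2024), D (February 24, 2025), F (June 9, 2026), E (December 18, 2026), C (February 22, 2027).
A is senior to E before the subordination, so the two trade places.

E, B, D, F, A, C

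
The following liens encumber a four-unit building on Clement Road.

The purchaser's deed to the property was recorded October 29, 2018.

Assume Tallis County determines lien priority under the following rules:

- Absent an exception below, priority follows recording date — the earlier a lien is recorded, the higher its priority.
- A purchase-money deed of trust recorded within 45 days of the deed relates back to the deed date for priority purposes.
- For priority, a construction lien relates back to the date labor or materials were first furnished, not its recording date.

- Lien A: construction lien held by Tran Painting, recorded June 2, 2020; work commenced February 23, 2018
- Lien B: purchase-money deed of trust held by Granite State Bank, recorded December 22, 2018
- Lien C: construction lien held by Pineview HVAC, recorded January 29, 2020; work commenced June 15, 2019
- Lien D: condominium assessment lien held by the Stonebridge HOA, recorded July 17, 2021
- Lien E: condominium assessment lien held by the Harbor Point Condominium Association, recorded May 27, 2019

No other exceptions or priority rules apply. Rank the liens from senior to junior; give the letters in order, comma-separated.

Effective dates: A is treated as recorded February 23, 2018, the work-commencement date; B missed the 45-day window (54 days after the deed), so its recording date stands; C relates back to June 15, 2019 (work commenced).
By effective date, earliest first: A (February 23, 2018), B (December 22, 2018), E (May 27, 2019), C (June 15, 2019), D (July 17, 2021).

A, B, E, C, D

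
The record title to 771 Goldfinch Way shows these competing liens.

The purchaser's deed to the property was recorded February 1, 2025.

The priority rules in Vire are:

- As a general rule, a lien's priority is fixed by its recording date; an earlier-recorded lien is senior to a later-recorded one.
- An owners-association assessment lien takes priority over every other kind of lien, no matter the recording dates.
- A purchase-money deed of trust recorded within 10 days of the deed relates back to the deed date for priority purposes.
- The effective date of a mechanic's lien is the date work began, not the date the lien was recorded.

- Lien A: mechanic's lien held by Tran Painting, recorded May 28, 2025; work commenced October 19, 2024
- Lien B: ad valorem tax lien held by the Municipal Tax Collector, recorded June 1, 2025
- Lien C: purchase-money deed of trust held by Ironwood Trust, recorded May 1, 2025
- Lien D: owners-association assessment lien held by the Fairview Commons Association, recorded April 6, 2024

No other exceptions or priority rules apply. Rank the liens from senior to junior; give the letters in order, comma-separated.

Effective dates after the stated exceptions: A relates back to October 19, 2024 (work commenced); C was recorded 89 days after the deed — beyond 10 days — so no relation-back applies.
D is an owners-association assessment lien, so it outranks all other liens regardless of date.
Ordering the rest by effective date: A (October 19, 2024), C (May 1, 2025), B (June 1, 2025).

D, A, C, B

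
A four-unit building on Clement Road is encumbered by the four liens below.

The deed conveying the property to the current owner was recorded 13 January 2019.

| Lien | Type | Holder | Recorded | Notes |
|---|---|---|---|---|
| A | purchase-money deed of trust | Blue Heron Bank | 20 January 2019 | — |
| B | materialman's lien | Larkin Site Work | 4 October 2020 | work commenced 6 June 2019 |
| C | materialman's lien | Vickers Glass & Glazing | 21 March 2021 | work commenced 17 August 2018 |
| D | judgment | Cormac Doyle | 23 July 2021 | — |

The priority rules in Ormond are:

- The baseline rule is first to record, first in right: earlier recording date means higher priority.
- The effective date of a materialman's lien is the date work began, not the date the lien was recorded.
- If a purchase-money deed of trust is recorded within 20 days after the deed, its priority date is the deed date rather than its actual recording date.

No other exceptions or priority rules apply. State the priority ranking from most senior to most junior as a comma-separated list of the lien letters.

Adjusting effective dates: A's effective date is the deed date, 13 January 2019; B is treated as recorded 6 June 2019, the work-commencement date; C relates back to 17 August 2018 (work commenced).
Sorted by effective date: C (17 August 2018), A (13 January 2019), B (6 June 2019), D (23 July 2021).

C, A, B, D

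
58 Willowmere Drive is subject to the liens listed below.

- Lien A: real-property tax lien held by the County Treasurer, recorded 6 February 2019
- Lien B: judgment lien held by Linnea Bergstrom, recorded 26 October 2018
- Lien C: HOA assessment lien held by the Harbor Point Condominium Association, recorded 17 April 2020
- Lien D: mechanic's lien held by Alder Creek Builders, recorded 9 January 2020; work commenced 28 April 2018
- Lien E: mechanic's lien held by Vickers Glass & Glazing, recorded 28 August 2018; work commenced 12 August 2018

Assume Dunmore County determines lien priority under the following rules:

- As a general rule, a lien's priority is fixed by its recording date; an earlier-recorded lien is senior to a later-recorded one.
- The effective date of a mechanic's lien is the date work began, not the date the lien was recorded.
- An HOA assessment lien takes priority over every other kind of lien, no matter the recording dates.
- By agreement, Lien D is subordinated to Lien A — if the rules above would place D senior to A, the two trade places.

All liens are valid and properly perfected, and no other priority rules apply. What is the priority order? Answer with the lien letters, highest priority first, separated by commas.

Effective dates: D relates back to 28 April 2018 (work commenced); E's effective date is 12 August 2018, when work began.
C is an HOA assessment lien, so it outranks all other liens regardless of date.
Ordering the rest by effective date: D (28 April 2018), E (12 August 2018), B (26 October 2018), A (6 February 2019).
D is senior to A before the subordination, so the two trade places.

C, A, E, B, D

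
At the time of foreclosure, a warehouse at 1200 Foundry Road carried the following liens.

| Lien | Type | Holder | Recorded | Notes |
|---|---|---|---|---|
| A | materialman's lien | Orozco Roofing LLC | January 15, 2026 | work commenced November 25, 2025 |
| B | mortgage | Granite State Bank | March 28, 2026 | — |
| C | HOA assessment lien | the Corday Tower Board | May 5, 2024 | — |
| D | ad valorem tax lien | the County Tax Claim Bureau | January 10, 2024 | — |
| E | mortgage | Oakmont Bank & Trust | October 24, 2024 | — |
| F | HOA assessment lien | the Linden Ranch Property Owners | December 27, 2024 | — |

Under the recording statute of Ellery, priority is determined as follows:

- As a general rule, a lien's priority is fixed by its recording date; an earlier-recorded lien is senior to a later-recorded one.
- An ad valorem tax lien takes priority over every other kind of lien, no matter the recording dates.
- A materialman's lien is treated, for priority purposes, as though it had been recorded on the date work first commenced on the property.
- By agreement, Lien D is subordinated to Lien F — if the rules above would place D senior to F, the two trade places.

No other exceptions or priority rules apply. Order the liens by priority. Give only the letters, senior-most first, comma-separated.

Effective dates after the stated exceptions: A relates back to November 25, 2025 (work commenced).
D is an ad valorem tax lien and takes priority over every other lien.
Ordering the rest by effective date: C (May 5, 2024), E (October 24, 2024), F (December 27, 2024), A (November 25, 2025), B (March 28, 2026).
The subordination applies — D was senior to F — so D and F swap.

F, C, E, D, A, B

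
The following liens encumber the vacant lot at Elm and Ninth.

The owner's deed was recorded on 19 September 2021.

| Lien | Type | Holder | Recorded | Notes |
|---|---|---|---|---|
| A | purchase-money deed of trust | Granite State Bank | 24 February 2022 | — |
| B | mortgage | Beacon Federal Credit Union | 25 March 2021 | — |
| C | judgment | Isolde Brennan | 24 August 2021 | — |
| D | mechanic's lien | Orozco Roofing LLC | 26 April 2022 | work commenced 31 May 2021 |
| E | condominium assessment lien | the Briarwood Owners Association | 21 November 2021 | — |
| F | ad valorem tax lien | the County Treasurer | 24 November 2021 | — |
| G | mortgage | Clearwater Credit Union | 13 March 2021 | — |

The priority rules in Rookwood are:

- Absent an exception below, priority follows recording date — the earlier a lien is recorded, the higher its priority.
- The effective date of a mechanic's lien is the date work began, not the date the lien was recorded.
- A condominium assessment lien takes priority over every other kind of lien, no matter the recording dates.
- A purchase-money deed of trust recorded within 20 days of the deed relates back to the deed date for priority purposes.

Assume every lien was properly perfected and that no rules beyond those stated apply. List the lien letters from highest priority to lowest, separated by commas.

E, G, B, D, C, F, A

Effective dates: A was recorded 158 days after the deed — beyond 20 days — so no relation-back applies; D's effective date is 31 May 2021, when work began.
E is a condominium assessment lien, so it outranks all other liens regardless of date.
Among the remaining liens, by effective date: G (13 March 2021), B (25 March 2021), D (31 May 2021), C (24 August 2021), F (24 November 2021), A (24 February 2022).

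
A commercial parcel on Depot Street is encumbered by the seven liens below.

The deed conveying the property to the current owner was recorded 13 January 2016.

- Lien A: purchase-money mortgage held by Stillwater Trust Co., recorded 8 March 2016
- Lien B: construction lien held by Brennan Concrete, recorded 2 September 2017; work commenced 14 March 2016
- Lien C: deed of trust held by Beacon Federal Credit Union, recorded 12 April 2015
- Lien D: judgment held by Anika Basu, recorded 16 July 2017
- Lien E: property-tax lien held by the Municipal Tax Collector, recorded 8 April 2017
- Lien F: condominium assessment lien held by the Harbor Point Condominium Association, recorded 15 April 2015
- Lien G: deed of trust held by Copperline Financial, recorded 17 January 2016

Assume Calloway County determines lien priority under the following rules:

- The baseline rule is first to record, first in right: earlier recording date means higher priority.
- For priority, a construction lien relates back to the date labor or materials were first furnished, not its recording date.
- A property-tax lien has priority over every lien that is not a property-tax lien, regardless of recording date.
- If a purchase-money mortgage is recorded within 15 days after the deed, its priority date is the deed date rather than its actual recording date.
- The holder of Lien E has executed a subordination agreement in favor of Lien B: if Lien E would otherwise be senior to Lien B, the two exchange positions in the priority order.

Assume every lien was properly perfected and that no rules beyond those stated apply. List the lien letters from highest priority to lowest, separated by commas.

First, effective dates: A missed the 15-day window (55 days after the deed), so its recording date stands; B is treated as recorded 14 March 2016, the work-commencement date.
E, as a property-tax lien, has superpriority and ranks first.
Among the remaining liens, by effective date: C (12 April 2015), F (15 April 2015), G (17 January 2016), A (8 March 2016), B (14 March 2016), D (16 July 2017).
E is senior to B before the subordination, so the two trade places.

B, C, F, G, A, E, D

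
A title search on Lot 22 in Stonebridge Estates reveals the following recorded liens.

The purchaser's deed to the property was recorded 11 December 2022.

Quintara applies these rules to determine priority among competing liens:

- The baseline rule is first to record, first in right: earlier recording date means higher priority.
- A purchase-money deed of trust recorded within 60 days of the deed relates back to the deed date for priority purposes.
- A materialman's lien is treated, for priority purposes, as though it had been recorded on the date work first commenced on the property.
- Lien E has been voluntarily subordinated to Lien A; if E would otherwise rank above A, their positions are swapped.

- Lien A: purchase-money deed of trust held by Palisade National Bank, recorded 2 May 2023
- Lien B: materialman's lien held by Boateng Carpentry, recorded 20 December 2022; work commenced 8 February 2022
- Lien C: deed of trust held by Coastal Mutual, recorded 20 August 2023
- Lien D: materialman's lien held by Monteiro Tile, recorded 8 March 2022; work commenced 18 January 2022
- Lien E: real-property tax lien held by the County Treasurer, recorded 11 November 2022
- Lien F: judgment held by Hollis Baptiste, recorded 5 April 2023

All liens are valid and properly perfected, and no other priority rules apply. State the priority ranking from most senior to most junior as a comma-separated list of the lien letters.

Adjusting effective dates: A was recorded 142 days after the deed, outside the 60-day window, so it keeps its recording date; B is treated as recorded 8 February 2022, the work-commencement date; D relates back to 18 January 2022 (work commenced).
By effective date: D (18 January 2022), B (8 February 2022), E (11 November 2022), F (5 April 2023), A (2 May 2023), C (20 August 2023).
Because E would otherwise rank above A, the subordination swaps them.

D, B, A, F, E, C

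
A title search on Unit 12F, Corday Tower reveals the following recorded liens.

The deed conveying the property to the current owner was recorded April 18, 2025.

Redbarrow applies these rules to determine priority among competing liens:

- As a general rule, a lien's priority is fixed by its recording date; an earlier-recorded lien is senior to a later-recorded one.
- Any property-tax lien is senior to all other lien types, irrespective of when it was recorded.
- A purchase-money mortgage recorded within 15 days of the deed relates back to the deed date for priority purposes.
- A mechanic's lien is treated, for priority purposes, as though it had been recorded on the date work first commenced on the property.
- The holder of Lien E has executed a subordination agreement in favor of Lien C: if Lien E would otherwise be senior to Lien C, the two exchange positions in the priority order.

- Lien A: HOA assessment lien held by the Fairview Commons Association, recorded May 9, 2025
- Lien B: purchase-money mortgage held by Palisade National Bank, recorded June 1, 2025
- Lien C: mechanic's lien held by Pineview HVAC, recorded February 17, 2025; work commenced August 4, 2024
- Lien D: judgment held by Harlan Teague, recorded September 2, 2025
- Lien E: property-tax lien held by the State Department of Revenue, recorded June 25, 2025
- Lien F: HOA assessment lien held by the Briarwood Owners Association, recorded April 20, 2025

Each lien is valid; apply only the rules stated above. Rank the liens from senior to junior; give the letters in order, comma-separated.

First, effective dates: B was recorded 44 days after the deed, outside the 15-day window, so it keeps its recording date; C's effective date is August 4, 2024, when work began.
E is a property-tax lien and takes priority over every other lien.
Ordering the rest by effective date: C (August 4, 2024), F (April 20, 2025), A (May 9, 2025), B (June 1, 2025), D (September 2, 2025).
E would otherwise be senior to C, so under the subordination agreement E and C exchange positions.

C, E, F, A, B, D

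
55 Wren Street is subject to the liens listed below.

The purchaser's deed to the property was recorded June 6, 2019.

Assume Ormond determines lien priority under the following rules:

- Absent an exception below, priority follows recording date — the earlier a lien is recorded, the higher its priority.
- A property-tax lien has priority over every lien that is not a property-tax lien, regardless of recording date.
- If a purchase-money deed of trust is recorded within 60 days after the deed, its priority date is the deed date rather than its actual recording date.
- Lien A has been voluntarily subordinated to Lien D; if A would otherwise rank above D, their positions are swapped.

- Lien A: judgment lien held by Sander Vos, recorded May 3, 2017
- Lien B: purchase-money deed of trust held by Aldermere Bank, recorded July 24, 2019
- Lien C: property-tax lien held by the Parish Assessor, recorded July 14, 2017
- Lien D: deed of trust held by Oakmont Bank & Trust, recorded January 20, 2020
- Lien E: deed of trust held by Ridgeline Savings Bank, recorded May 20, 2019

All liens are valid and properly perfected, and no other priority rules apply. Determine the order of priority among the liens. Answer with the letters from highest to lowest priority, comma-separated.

C, D, E, B, A

First, effective dates: B was recorded within the 60-day window, so its effective date is the deed date June 6, 2019.
C, as a property-tax lien, has superpriority and ranks first.
Ordering the rest by effective date: A (May 3, 2017), E (May 20, 2019), B (June 6, 2019), D (January 20, 2020).
The subordination applies — A was senior to D — so A and D swap.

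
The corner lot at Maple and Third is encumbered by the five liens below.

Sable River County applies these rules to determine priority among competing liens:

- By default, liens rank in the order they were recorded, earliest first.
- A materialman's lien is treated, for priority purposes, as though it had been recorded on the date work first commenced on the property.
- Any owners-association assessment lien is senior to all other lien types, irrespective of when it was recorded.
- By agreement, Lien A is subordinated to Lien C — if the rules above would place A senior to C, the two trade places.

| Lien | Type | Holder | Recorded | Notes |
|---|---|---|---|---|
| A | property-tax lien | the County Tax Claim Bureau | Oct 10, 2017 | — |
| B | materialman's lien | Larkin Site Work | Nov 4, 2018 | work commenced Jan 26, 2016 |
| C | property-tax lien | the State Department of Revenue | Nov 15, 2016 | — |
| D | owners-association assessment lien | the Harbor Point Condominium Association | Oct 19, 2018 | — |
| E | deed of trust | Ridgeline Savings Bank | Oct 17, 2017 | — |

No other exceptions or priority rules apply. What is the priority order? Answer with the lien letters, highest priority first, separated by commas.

D, B, C, A, E

First, effective dates: B is treated as recorded Jan 26, 2016, the work-commencement date.
D is an owners-association assessment lien and takes priority over every other lien.
Remaining liens by effective date: B (Jan 26, 2016), C (Nov 15, 2016), A (Oct 10, 2017), E (Oct 17, 2017).
Since A is not senior to C, the subordination leaves the order unchanged.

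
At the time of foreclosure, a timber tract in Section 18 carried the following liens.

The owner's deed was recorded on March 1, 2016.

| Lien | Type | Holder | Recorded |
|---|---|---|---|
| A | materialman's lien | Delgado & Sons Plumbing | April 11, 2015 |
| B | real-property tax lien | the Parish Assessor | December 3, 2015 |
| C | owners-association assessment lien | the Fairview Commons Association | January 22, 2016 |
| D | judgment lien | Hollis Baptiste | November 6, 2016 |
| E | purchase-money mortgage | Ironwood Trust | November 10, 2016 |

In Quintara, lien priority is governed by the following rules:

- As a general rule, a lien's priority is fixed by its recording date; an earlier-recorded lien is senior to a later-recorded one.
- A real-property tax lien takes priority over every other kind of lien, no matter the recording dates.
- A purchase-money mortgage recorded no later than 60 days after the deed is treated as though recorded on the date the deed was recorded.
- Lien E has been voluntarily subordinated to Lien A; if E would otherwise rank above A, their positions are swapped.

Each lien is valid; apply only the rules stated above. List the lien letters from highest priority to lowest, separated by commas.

B, A, C, D, E

Effective dates: E was recorded 254 days after the deed, outside the 60-day window, so it keeps its recording date.
B, as a real-property tax lien, has superpriority and ranks first.
Ordering the rest by effective date: A (April 11, 2015), C (January 22, 2016), D (November 6, 2016), E (November 10, 2016).
E already ranks below A; the subordination has no effect.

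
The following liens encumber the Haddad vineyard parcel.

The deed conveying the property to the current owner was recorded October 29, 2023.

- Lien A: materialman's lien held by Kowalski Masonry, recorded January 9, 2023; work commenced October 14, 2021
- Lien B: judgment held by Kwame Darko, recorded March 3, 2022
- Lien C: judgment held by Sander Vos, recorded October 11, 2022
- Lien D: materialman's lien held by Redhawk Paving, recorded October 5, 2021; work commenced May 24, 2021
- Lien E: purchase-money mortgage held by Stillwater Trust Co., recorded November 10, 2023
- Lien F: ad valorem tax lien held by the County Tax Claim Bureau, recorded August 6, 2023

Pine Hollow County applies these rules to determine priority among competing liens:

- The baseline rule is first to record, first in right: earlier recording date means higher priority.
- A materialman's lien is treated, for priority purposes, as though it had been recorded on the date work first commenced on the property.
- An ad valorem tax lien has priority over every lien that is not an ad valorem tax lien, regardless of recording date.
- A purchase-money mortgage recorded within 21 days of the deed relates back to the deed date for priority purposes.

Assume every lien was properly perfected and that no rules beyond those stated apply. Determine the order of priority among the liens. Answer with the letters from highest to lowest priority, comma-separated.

First, effective dates: A relates back to October 14, 2021 (work commenced); D is treated as recorded May 24, 2021, the work-commencement date; E was recorded within the 21-day window, so its effective date is the deed date October 29, 2023.
F, as an ad valorem tax lien, has superpriority and ranks first.
The other liens, earliest effective date first: D (May 24, 2021), A (October 14, 2021), B (March 3, 2022), C (October 11, 2022), E (October 29, 2023).

F, D, A, B, C, E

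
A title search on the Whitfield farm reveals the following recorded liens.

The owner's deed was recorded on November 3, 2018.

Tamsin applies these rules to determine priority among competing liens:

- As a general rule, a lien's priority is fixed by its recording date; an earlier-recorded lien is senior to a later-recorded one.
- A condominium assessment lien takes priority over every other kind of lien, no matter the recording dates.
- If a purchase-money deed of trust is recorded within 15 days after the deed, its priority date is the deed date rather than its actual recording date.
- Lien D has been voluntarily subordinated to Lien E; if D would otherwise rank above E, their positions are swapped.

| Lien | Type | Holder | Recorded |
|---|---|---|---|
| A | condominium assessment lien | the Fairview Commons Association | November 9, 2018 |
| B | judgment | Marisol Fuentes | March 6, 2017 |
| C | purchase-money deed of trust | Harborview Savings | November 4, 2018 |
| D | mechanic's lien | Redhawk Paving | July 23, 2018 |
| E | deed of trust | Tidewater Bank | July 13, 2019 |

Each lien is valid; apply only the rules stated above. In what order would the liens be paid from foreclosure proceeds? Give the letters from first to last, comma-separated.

Adjusting effective dates: C's effective date is the deed date, November 3, 2018.
A, as a condominium assessment lien, has superpriority and ranks first.
The other liens, earliest effective date first: B (March 6, 2017), D (July 23, 2018), C (November 3, 2018), E (July 13, 2019).
Because D would otherwise rank above E, the subordination swaps them.

A, B, E, C, D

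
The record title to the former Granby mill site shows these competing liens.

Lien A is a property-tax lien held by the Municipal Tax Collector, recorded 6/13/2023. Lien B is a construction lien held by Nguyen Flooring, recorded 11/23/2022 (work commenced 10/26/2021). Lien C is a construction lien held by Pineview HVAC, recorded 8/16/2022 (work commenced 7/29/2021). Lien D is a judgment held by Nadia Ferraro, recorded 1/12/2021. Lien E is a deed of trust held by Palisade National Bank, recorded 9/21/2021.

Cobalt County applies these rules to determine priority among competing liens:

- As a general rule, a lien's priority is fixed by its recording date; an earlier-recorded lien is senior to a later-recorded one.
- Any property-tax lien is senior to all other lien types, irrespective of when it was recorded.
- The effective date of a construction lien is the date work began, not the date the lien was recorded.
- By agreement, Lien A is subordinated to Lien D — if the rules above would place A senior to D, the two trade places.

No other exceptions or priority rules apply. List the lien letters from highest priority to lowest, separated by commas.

D, A, C, E, B

Effective dates after the stated exceptions: B is treated as recorded 10/26/2021, the work-commencement date; C is treated as recorded 7/29/2021, the work-commencement date.
As a property-tax lien, A is senior to every other lien.
Among the remaining liens, by effective date: D (1/12/2021), C (7/29/2021), E (9/21/2021), B (10/26/2021).
A would otherwise be senior to D, so under the subordination agreement A and D exchange positions.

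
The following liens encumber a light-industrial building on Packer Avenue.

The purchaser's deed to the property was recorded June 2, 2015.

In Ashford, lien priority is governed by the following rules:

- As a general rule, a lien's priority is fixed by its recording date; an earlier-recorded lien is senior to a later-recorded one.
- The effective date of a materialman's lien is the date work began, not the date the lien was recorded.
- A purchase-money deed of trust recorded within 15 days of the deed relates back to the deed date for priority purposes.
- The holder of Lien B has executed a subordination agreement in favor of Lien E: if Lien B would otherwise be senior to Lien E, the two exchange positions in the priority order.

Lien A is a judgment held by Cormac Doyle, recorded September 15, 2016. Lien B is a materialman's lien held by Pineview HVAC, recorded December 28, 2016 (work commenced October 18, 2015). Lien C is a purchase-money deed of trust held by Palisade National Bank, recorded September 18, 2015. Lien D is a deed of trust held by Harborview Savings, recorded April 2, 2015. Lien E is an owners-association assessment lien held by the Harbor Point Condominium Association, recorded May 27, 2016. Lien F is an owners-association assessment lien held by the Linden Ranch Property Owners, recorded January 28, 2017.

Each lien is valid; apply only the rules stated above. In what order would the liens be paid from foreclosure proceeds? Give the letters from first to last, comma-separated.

D, C, E, B, A, F

First, effective dates: B relates back to October 18, 2015 (work commenced); C missed the 15-day window (108 days after the deed), so its recording date stands.
By effective date: D (April 2, 2015), C (September 18, 2015), B (October 18, 2015), E (May 27, 2016), A (September 15, 2016), F (January 28, 2017).
B would otherwise be senior to E, so under the subordination agreement B and E exchange positions.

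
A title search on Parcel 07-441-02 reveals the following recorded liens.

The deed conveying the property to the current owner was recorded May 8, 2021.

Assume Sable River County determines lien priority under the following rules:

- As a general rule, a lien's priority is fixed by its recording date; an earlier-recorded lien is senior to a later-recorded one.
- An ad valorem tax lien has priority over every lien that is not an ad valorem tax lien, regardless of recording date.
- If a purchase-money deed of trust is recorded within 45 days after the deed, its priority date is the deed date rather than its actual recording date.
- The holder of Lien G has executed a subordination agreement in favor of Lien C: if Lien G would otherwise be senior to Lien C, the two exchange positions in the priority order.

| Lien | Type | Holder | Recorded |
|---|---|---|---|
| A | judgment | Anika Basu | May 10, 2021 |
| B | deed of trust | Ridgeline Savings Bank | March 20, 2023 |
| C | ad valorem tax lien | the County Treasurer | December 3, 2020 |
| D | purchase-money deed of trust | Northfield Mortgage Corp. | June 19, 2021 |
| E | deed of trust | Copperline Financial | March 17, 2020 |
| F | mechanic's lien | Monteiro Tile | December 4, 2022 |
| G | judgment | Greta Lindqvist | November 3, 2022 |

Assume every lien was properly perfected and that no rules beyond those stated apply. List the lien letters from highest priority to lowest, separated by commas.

C, E, D, A, G, F, B

Adjusting effective dates: D relates back to the deed date May 8, 2021.
C is an ad valorem tax lien, so it outranks all other liens regardless of date.
Remaining liens by effective date: E (March 17, 2020), D (May 8, 2021), A (May 10, 2021), G (November 3, 2022), F (December 4, 2022), B (March 20, 2023).
G already ranks below C; the subordination has no effect.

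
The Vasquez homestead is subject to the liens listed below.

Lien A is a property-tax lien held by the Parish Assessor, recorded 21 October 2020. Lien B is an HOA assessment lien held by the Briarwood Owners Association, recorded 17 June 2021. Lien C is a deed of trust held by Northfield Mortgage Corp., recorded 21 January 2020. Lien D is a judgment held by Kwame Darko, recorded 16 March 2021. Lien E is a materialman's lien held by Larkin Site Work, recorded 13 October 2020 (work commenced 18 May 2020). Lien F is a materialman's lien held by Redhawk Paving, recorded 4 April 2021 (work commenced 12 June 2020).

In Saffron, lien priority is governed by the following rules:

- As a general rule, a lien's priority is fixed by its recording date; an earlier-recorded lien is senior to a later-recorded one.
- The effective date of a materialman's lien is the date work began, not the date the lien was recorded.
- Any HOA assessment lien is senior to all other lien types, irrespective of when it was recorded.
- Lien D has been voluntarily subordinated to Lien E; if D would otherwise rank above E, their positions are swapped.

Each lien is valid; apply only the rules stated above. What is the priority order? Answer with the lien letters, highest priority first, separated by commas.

B, C, E, F, A, D

Effective dates after the stated exceptions: E's effective date is 18 May 2020, when work began; F's effective date is 12 June 2020, when work began.
B is an HOA assessment lien and takes priority over every other lien.
Ordering the rest by effective date: C (21 January 2020), E (18 May 2020), F (12 June 2020), A (21 October 2020), D (16 March 2021).
Since D is not senior to E, the subordination leaves the order unchanged.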